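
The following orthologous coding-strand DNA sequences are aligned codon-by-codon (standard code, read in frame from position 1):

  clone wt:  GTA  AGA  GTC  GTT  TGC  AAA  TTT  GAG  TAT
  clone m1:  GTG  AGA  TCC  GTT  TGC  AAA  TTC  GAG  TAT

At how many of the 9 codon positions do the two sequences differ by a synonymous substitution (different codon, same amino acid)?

Codon 1: GTA Val / GTG Val — synonymous.
Codon 2: AGA Arg / AGA Arg — identical.
Codon 3: GTC Val / TCC Ser — nonsynonymous.
Codon 4: GTT Val / GTT Val — identical.
Codon 5: TGC Cys / TGC Cys — identical.
Codon 6: AAA Lys / AAA Lys — identical.
Codon 7: TTT Phe / TTC Phe — synonymous.
Codon 8: GAG Glu / GAG Glu — identical.
Codon 9: TAT Tyr / TAT Tyr — identical.
Synonymous differences: 2.

2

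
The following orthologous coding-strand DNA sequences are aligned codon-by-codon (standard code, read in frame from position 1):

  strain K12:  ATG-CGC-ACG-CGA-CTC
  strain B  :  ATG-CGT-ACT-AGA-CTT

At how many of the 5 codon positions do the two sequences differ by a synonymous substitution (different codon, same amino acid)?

4

Codon 1: ATG Met / ATG Met — identical.
Codon 2: CGC Arg / CGT Arg — synonymous.
Codon 3: ACG Thr / ACT Thr — synonymous.
Codon 4: CGA Arg / AGA Arg — synonymous.
Codon 5: CTC Leu / CTT Leu — synonymous.
Synonymous differences: 4.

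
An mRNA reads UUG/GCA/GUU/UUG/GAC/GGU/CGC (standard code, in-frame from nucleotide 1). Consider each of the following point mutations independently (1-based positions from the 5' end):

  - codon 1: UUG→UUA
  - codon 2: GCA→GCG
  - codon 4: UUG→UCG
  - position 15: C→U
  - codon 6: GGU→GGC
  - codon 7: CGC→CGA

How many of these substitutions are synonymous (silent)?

5

Codon 1: UUG (Leu) → UUA (Leu) — synonymous.
Codon 2: GCA (Ala) → GCG (Ala) — synonymous.
Codon 4: UUG (Leu) → UCG (Ser) — missense.
Codon 5: GAC (Asp) → GAU (Asp) — synonymous.
Codon 6: GGU (Gly) → GGC (Gly) — synonymous.
Codon 7: CGC (Arg) → CGA (Arg) — synonymous.
Synonymous: 5 of 6.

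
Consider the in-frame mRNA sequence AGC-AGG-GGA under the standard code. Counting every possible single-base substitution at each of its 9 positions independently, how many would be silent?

Codon 1 (AGC, Ser): 1 synonymous substitution.
Codon 2 (AGG, Arg): 2 synonymous substitutions.
Codon 3 (GGA, Gly): 3 synonymous substitutions.
Total: 1 + 2 + 3 = 6.

6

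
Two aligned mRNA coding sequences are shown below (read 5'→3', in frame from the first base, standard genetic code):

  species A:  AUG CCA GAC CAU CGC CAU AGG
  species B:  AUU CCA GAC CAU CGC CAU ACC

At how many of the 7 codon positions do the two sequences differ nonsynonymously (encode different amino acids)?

Codon 1: AUG Met / AUU Ile — nonsynonymous.
Codon 2: CCA Pro / CCA Pro — identical.
Codon 3: GAC Asp / GAC Asp — identical.
Codon 4: CAU His / CAU His — identical.
Codon 5: CGC Arg / CGC Arg — identical.
Codon 6: CAU His / CAU His — identical.
Codon 7: AGG Arg / ACC Thr — nonsynonymous.
Nonsynonymous differences: 2.

2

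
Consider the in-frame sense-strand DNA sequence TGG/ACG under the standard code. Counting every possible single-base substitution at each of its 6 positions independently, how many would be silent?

Codon 1 (TGG, Trp): 0 synonymous substitutions.
Codon 2 (ACG, Thr): 3 synonymous substitutions.
Total: 0 + 3 = 3.

3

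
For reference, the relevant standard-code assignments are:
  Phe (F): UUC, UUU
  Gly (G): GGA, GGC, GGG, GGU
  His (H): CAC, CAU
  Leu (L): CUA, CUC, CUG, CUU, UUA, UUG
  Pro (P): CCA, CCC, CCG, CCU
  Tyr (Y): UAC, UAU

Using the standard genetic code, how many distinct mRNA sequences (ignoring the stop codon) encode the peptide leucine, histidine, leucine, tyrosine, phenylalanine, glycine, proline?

Leu: 6 codons.
His: 2 codons.
Leu: 6 codons.
Tyr: 2 codons.
Phe: 2 codons.
Gly: 4 codons.
Pro: 4 codons.
6 × 2 × 6 × 2 × 2 × 4 × 4 = 4608.

4608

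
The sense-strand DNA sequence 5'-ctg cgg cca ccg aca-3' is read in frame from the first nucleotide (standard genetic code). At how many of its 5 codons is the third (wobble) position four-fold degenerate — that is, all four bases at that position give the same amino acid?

Codon 1 CTG (Leu): third position 4-fold.
Codon 2 CGG (Arg): third position 4-fold.
Codon 3 CCA (Pro): third position 4-fold.
Codon 4 CCG (Pro): third position 4-fold.
Codon 5 ACA (Thr): third position 4-fold.
Four-fold degenerate third positions: 5.

5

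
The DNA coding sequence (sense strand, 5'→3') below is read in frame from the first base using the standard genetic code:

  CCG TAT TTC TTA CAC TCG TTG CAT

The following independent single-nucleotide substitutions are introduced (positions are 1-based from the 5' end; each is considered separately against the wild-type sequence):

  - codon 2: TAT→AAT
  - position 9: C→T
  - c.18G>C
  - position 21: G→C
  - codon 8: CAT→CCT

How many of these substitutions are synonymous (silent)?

2

Codon 2: TAT (Tyr) → AAT (Asn) — missense.
Codon 3: TTC (Phe) → TTT (Phe) — synonymous.
Codon 6: TCG (Ser) → TCC (Ser) — synonymous.
Codon 7: TTG (Leu) → TTC (Phe) — missense.
Codon 8: CAT (His) → CCT (Pro) — missense.
Synonymous: 2 of 5.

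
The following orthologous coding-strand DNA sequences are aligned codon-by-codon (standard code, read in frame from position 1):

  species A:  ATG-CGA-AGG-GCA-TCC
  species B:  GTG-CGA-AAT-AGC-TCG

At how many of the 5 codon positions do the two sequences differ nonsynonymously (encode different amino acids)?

Codon 1: ATG Met / GTG Val — nonsynonymous.
Codon 2: CGA Arg / CGA Arg — identical.
Codon 3: AGG Arg / AAT Asn — nonsynonymous.
Codon 4: GCA Ala / AGC Ser — nonsynonymous.
Codon 5: TCC Ser / TCG Ser — synonymous.
Nonsynonymous differences: 3.

3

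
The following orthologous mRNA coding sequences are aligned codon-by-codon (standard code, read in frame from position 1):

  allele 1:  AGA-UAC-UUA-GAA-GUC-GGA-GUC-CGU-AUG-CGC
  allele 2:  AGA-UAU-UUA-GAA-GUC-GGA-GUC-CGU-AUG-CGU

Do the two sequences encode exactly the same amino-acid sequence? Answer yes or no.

Codon 1: AGA Arg / AGA Arg — identical.
Codon 2: UAC Tyr / UAU Tyr — synonymous.
Codon 3: UUA Leu / UUA Leu — identical.
Codon 4: GAA Glu / GAA Glu — identical.
Codon 5: GUC Val / GUC Val — identical.
Codon 6: GGA Gly / GGA Gly — identical.
Codon 7: GUC Val / GUC Val — identical.
Codon 8: CGU Arg / CGU Arg — identical.
Codon 9: AUG Met / AUG Met — identical.
Codon 10: CGC Arg / CGU Arg — synonymous.
Nonsynonymous differences: 0 → same protein.

yes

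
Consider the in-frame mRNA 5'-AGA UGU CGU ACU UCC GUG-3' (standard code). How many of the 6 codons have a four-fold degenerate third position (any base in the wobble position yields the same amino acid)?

Codon 1 AGA (Arg): third position 2-fold.
Codon 2 UGU (Cys): third position 2-fold.
Codon 3 CGU (Arg): third position 4-fold.
Codon 4 ACU (Thr): third position 4-fold.
Codon 5 UCC (Ser): third position 4-fold.
Codon 6 GUG (Val): third position 4-fold.
Four-fold degenerate third positions: 4.

4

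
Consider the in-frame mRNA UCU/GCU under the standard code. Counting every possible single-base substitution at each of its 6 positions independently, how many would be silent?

6

Codon 1 (UCU, Ser): 3 synonymous substitutions.
Codon 2 (GCU, Ala): 3 synonymous substitutions.
Total: 3 + 3 = 6.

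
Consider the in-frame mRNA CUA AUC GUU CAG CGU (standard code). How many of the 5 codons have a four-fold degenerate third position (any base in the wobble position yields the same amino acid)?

3

Codon 1 CUA (Leu): third position 4-fold.
Codon 2 AUC (Ile): third position 3-fold.
Codon 3 GUU (Val): third position 4-fold.
Codon 4 CAG (Gln): third position 2-fold.
Codon 5 CGU (Arg): third position 4-fold.
Four-fold degenerate third positions: 3.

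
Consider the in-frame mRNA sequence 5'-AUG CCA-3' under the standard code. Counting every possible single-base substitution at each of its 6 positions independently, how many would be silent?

Codon 1 (AUG, Met): 0 synonymous substitutions.
Codon 2 (CCA, Pro): 3 synonymous substitutions.
Total: 0 + 3 = 3.

3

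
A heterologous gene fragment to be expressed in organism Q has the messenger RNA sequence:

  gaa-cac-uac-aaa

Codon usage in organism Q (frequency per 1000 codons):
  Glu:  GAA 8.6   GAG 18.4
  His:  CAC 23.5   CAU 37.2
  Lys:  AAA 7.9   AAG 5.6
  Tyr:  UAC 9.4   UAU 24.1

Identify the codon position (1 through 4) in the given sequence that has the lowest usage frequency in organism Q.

4

Codon 1 GAA (Glu): 8.6 per 1000.
Codon 2 CAC (His): 23.5 per 1000.
Codon 3 UAC (Tyr): 9.4 per 1000.
Codon 4 AAA (Lys): 7.9 per 1000.
Lowest frequency is 7.9 at codon 4.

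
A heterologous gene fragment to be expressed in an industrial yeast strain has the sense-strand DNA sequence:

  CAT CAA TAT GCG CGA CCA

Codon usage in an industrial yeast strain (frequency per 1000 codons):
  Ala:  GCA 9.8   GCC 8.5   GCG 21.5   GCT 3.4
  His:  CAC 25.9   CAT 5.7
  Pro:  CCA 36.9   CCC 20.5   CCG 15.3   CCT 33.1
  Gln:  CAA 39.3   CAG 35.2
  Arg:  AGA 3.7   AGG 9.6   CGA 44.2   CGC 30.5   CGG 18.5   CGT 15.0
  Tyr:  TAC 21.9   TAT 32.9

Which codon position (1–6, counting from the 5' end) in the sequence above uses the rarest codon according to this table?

1

Codon 1 CAT (His): 5.7 per 1000.
Codon 2 CAA (Gln): 39.3 per 1000.
Codon 3 TAT (Tyr): 32.9 per 1000.
Codon 4 GCG (Ala): 21.5 per 1000.
Codon 5 CGA (Arg): 44.2 per 1000.
Codon 6 CCA (Pro): 36.9 per 1000.
Lowest frequency is 5.7 at codon 1.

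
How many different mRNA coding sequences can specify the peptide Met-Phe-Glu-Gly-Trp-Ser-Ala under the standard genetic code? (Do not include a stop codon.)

384

Met: 1 codon.
Phe: 2 codons.
Glu: 2 codons.
Gly: 4 codons.
Trp: 1 codon.
Ser: 6 codons.
Ala: 4 codons.
1 × 2 × 2 × 4 × 1 × 6 × 4 = 384.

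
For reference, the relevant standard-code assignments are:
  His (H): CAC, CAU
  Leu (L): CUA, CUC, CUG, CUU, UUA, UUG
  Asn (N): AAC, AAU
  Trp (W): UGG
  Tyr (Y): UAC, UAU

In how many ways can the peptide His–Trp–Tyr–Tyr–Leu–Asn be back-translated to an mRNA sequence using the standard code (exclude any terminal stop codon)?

96

His: 2 codons.
Trp: 1 codon.
Tyr: 2 codons.
Tyr: 2 codons.
Leu: 6 codons.
Asn: 2 codons.
2 × 1 × 2 × 2 × 6 × 2 = 96.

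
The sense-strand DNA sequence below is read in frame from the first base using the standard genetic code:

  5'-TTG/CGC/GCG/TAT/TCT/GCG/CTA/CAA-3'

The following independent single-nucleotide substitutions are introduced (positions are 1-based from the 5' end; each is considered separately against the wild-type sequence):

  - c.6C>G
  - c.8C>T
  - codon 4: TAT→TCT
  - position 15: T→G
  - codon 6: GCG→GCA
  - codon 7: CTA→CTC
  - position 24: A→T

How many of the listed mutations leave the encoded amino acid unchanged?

Codon 2: CGC (Arg) → CGG (Arg) — synonymous.
Codon 3: GCG (Ala) → GTG (Val) — missense.
Codon 4: TAT (Tyr) → TCT (Ser) — missense.
Codon 5: TCT (Ser) → TCG (Ser) — synonymous.
Codon 6: GCG (Ala) → GCA (Ala) — synonymous.
Codon 7: CTA (Leu) → CTC (Leu) — synonymous.
Codon 8: CAA (Gln) → CAT (His) — missense.
Synonymous: 4 of 7.

4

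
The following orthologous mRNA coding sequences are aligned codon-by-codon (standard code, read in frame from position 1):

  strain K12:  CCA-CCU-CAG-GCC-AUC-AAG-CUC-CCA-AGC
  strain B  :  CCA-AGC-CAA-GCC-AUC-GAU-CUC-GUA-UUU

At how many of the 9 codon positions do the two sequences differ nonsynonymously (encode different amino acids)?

4

Codon 1: CCA Pro / CCA Pro — identical.
Codon 2: CCU Pro / AGC Ser — nonsynonymous.
Codon 3: CAG Gln / CAA Gln — synonymous.
Codon 4: GCC Ala / GCC Ala — identical.
Codon 5: AUC Ile / AUC Ile — identical.
Codon 6: AAG Lys / GAU Asp — nonsynonymous.
Codon 7: CUC Leu / CUC Leu — identical.
Codon 8: CCA Pro / GUA Val — nonsynonymous.
Codon 9: AGC Ser / UUU Phe — nonsynonymous.
Nonsynonymous differences: 4.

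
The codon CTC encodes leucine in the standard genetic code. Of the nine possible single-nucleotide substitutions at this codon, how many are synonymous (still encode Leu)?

Position 1: none → 0 synonymous.
Position 2: none → 0 synonymous.
Position 3: CTT, CTA, CTG → 3 synonymous.
Total: 0 + 0 + 3 = 3.

3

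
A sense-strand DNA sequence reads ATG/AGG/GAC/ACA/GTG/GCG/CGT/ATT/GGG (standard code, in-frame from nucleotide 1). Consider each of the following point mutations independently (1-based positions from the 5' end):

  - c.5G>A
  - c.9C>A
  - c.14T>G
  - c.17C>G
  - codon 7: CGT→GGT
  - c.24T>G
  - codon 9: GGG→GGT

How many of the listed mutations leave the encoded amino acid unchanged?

1

Codon 2: AGG (Arg) → AAG (Lys) — missense.
Codon 3: GAC (Asp) → GAA (Glu) — missense.
Codon 5: GTG (Val) → GGG (Gly) — missense.
Codon 6: GCG (Ala) → GGG (Gly) — missense.
Codon 7: CGT (Arg) → GGT (Gly) — missense.
Codon 8: ATT (Ile) → ATG (Met) — missense.
Codon 9: GGG (Gly) → GGT (Gly) — synonymous.
Synonymous: 1 of 7.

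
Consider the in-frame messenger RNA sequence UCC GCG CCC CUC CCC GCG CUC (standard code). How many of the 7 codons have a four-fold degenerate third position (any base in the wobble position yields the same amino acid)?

7

Codon 1 UCC (Ser): third position 4-fold.
Codon 2 GCG (Ala): third position 4-fold.
Codon 3 CCC (Pro): third position 4-fold.
Codon 4 CUC (Leu): third position 4-fold.
Codon 5 CCC (Pro): third position 4-fold.
Codon 6 GCG (Ala): third position 4-fold.
Codon 7 CUC (Leu): third position 4-fold.
Four-fold degenerate third positions: 7.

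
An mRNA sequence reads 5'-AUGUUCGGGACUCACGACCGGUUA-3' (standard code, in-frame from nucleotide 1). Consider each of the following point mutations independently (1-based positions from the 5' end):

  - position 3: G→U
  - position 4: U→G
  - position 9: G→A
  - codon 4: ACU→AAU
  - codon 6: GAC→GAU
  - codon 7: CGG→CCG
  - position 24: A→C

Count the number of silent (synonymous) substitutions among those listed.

2

Codon 1: AUG (Met) → AUU (Ile) — missense.
Codon 2: UUC (Phe) → GUC (Val) — missense.
Codon 3: GGG (Gly) → GGA (Gly) — synonymous.
Codon 4: ACU (Thr) → AAU (Asn) — missense.
Codon 6: GAC (Asp) → GAU (Asp) — synonymous.
Codon 7: CGG (Arg) → CCG (Pro) — missense.
Codon 8: UUA (Leu) → UUC (Phe) — missense.
Synonymous: 2 of 7.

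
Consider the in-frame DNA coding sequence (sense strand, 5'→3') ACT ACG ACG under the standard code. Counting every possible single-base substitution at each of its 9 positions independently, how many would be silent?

9

Codon 1 (ACT, Thr): 3 synonymous substitutions.
Codon 2 (ACG, Thr): 3 synonymous substitutions.
Codon 3 (ACG, Thr): 3 synonymous substitutions.
Total: 3 + 3 + 3 = 9.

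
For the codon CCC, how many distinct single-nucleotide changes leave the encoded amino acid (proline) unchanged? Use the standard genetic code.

Position 1: none → 0 synonymous.
Position 2: none → 0 synonymous.
Position 3: CCU, CCA, CCG → 3 synonymous.
Total: 0 + 0 + 3 = 3.

3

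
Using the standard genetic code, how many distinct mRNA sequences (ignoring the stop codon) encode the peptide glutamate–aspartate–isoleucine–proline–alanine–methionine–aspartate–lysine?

Glu: 2 codons.
Asp: 2 codons.
Ile: 3 codons.
Pro: 4 codons.
Ala: 4 codons.
Met: 1 codon.
Asp: 2 codons.
Lys: 2 codons.
2 × 2 × 3 × 4 × 4 × 1 × 2 × 2 = 768.

768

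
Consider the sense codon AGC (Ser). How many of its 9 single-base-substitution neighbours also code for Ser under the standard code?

Position 1: none → 0 synonymous.
Position 2: none → 0 synonymous.
Position 3: AGT → 1 synonymous.
Total: 0 + 0 + 1 = 1.

1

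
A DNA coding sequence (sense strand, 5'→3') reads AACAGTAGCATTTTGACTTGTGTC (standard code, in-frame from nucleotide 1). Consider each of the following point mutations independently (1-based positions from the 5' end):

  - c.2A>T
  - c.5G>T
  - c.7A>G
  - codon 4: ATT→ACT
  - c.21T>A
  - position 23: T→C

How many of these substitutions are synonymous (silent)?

0

Codon 1: AAC (Asn) → ATC (Ile) — missense.
Codon 2: AGT (Ser) → ATT (Ile) — missense.
Codon 3: AGC (Ser) → GGC (Gly) — missense.
Codon 4: ATT (Ile) → ACT (Thr) — missense.
Codon 7: TGT (Cys) → TGA (Stop) — nonsense.
Codon 8: GTC (Val) → GCC (Ala) — missense.
Synonymous: 0 of 6.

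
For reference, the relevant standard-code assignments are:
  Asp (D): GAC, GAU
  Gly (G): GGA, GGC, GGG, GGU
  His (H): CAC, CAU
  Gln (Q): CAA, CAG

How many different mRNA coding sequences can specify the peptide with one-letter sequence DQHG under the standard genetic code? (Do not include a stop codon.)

Asp: 2 codons.
Gln: 2 codons.
His: 2 codons.
Gly: 4 codons.
2 × 2 × 2 × 4 = 32.

32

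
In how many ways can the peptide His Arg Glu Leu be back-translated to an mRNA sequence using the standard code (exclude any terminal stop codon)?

144

His: 2 codons.
Arg: 6 codons.
Glu: 2 codons.
Leu: 6 codons.
2 × 6 × 2 × 6 = 144.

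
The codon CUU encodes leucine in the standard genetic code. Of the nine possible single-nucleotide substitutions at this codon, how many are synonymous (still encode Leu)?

Position 1: none → 0 synonymous.
Position 2: none → 0 synonymous.
Position 3: CUC, CUA, CUG → 3 synonymous.
Total: 0 + 0 + 3 = 3.

3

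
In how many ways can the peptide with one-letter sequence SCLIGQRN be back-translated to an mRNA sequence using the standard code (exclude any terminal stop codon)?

Ser: 6 codons.
Cys: 2 codons.
Leu: 6 codons.
Ile: 3 codons.
Gly: 4 codons.
Gln: 2 codons.
Arg: 6 codons.
Asn: 2 codons.
6 × 2 × 6 × 3 × 4 × 2 × 6 × 2 = 20736.

20736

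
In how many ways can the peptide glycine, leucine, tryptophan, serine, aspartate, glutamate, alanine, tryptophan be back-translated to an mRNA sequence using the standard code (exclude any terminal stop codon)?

Gly: 4 codons.
Leu: 6 codons.
Trp: 1 codon.
Ser: 6 codons.
Asp: 2 codons.
Glu: 2 codons.
Ala: 4 codons.
Trp: 1 codon.
4 × 6 × 1 × 6 × 2 × 2 × 4 × 1 = 2304.

2304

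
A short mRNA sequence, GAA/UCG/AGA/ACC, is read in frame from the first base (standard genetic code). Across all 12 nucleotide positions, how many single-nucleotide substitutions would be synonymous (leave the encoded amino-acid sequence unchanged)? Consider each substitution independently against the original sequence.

9

Codon 1 (GAA, Glu): 1 synonymous substitution.
Codon 2 (UCG, Ser): 3 synonymous substitutions.
Codon 3 (AGA, Arg): 2 synonymous substitutions.
Codon 4 (ACC, Thr): 3 synonymous substitutions.
Total: 1 + 3 + 2 + 3 = 9.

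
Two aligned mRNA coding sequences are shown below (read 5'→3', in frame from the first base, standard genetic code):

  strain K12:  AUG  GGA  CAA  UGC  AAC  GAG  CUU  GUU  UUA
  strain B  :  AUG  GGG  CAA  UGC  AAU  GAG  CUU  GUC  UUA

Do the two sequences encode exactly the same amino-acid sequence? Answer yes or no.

Codon 1: AUG Met / AUG Met — identical.
Codon 2: GGA Gly / GGG Gly — synonymous.
Codon 3: CAA Gln / CAA Gln — identical.
Codon 4: UGC Cys / UGC Cys — identical.
Codon 5: AAC Asn / AAU Asn — synonymous.
Codon 6: GAG Glu / GAG Glu — identical.
Codon 7: CUU Leu / CUU Leu — identical.
Codon 8: GUU Val / GUC Val — synonymous.
Codon 9: UUA Leu / UUA Leu — identical.
Nonsynonymous differences: 0 → same protein.

yes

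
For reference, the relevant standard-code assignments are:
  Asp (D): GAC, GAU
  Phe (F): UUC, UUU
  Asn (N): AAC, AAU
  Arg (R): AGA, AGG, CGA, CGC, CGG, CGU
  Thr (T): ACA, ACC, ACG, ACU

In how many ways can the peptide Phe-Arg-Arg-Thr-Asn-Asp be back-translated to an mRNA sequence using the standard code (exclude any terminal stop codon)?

Phe: 2 codons.
Arg: 6 codons.
Arg: 6 codons.
Thr: 4 codons.
Asn: 2 codons.
Asp: 2 codons.
2 × 6 × 6 × 4 × 2 × 2 = 1152.

1152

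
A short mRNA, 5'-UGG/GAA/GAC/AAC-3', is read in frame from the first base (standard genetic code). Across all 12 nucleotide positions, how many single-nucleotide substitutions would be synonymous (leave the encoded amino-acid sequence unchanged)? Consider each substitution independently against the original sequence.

Codon 1 (UGG, Trp): 0 synonymous substitutions.
Codon 2 (GAA, Glu): 1 synonymous substitution.
Codon 3 (GAC, Asp): 1 synonymous substitution.
Codon 4 (AAC, Asn): 1 synonymous substitution.
Total: 0 + 1 + 1 + 1 = 3.

3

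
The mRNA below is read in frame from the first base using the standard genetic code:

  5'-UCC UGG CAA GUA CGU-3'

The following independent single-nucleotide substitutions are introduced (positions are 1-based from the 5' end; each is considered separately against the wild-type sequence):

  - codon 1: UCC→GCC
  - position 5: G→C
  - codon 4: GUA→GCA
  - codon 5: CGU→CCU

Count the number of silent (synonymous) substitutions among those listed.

Codon 1: UCC (Ser) → GCC (Ala) — missense.
Codon 2: UGG (Trp) → UCG (Ser) — missense.
Codon 4: GUA (Val) → GCA (Ala) — missense.
Codon 5: CGU (Arg) → CCU (Pro) — missense.
Synonymous: 0 of 4.

0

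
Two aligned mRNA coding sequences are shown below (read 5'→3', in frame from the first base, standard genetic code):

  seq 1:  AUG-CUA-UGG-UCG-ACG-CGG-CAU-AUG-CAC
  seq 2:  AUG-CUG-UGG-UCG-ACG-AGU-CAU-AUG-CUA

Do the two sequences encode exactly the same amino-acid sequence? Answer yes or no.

Codon 1: AUG Met / AUG Met — identical.
Codon 2: CUA Leu / CUG Leu — synonymous.
Codon 3: UGG Trp / UGG Trp — identical.
Codon 4: UCG Ser / UCG Ser — identical.
Codon 5: ACG Thr / ACG Thr — identical.
Codon 6: CGG Arg / AGU Ser — nonsynonymous.
Codon 7: CAU His / CAU His — identical.
Codon 8: AUG Met / AUG Met — identical.
Codon 9: CAC His / CUA Leu — nonsynonymous.
Nonsynonymous differences: 2 → different protein.

no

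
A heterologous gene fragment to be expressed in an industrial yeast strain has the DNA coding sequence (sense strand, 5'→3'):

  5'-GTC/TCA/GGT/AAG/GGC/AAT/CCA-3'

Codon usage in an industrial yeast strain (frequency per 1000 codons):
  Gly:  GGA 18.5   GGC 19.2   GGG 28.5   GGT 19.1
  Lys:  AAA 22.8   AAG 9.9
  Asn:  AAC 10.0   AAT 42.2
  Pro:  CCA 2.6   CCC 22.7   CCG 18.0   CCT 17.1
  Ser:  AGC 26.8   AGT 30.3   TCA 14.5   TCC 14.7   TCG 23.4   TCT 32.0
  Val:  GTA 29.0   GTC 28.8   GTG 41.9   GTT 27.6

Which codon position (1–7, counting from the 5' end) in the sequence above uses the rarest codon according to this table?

Codon 1 GTC (Val): 28.8 per 1000.
Codon 2 TCA (Ser): 14.5 per 1000.
Codon 3 GGT (Gly): 19.1 per 1000.
Codon 4 AAG (Lys): 9.9 per 1000.
Codon 5 GGC (Gly): 19.2 per 1000.
Codon 6 AAT (Asn): 42.2 per 1000.
Codon 7 CCA (Pro): 2.6 per 1000.
Lowest frequency is 2.6 at codon 7.

7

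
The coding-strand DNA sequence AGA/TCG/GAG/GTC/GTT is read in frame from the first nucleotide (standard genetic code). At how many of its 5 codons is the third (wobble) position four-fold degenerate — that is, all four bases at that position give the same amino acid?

3

Codon 1 AGA (Arg): third position 2-fold.
Codon 2 TCG (Ser): third position 4-fold.
Codon 3 GAG (Glu): third position 2-fold.
Codon 4 GTC (Val): third position 4-fold.
Codon 5 GTT (Val): third position 4-fold.
Four-fold degenerate third positions: 3.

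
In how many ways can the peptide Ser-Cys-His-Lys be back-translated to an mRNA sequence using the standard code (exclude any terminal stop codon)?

Ser: 6 codons.
Cys: 2 codons.
His: 2 codons.
Lys: 2 codons.
6 × 2 × 2 × 2 = 48.

48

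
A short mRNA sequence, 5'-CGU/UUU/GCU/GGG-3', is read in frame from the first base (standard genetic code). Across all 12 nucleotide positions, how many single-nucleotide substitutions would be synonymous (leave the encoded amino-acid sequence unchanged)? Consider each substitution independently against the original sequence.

Codon 1 (CGU, Arg): 3 synonymous substitutions.
Codon 2 (UUU, Phe): 1 synonymous substitution.
Codon 3 (GCU, Ala): 3 synonymous substitutions.
Codon 4 (GGG, Gly): 3 synonymous substitutions.
Total: 3 + 1 + 3 + 3 = 10.

10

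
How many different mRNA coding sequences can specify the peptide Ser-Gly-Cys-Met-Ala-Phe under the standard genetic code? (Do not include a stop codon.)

384

Ser: 6 codons.
Gly: 4 codons.
Cys: 2 codons.
Met: 1 codon.
Ala: 4 codons.
Phe: 2 codons.
6 × 4 × 2 × 1 × 4 × 2 = 384.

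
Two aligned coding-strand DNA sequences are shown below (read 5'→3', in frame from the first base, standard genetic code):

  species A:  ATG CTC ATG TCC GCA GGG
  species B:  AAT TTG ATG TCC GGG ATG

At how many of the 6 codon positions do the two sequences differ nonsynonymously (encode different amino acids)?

Codon 1: ATG Met / AAT Asn — nonsynonymous.
Codon 2: CTC Leu / TTG Leu — synonymous.
Codon 3: ATG Met / ATG Met — identical.
Codon 4: TCC Ser / TCC Ser — identical.
Codon 5: GCA Ala / GGG Gly — nonsynonymous.
Codon 6: GGG Gly / ATG Met — nonsynonymous.
Nonsynonymous differences: 3.

3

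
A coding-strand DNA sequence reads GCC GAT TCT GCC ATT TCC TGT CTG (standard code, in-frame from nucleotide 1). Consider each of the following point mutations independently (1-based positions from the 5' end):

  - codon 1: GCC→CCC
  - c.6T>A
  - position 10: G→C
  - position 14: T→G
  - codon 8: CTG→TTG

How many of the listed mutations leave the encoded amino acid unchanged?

Codon 1: GCC (Ala) → CCC (Pro) — missense.
Codon 2: GAT (Asp) → GAA (Glu) — missense.
Codon 4: GCC (Ala) → CCC (Pro) — missense.
Codon 5: ATT (Ile) → AGT (Ser) — missense.
Codon 8: CTG (Leu) → TTG (Leu) — synonymous.
Synonymous: 1 of 5.

1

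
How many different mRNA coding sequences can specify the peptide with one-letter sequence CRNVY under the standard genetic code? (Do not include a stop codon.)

192

Cys: 2 codons.
Arg: 6 codons.
Asn: 2 codons.
Val: 4 codons.
Tyr: 2 codons.
2 × 6 × 2 × 4 × 2 = 192.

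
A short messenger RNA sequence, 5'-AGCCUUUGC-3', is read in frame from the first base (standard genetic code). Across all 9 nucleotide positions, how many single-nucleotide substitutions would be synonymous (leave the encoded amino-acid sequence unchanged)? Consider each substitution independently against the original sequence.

Codon 1 (AGC, Ser): 1 synonymous substitution.
Codon 2 (CUU, Leu): 3 synonymous substitutions.
Codon 3 (UGC, Cys): 1 synonymous substitution.
Total: 1 + 3 + 1 = 5.

5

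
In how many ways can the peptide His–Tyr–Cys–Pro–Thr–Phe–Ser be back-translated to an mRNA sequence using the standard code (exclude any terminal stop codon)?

His: 2 codons.
Tyr: 2 codons.
Cys: 2 codons.
Pro: 4 codons.
Thr: 4 codons.
Phe: 2 codons.
Ser: 6 codons.
2 × 2 × 2 × 4 × 4 × 2 × 6 = 1536.

1536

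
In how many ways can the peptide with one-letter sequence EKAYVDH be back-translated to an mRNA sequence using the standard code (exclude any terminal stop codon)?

Glu: 2 codons.
Lys: 2 codons.
Ala: 4 codons.
Tyr: 2 codons.
Val: 4 codons.
Asp: 2 codons.
His: 2 codons.
2 × 2 × 4 × 2 × 4 × 2 × 2 = 512.

512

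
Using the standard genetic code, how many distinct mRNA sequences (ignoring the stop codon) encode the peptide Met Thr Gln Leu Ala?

Met: 1 codon.
Thr: 4 codons.
Gln: 2 codons.
Leu: 6 codons.
Ala: 4 codons.
1 × 4 × 2 × 6 × 4 = 192.

192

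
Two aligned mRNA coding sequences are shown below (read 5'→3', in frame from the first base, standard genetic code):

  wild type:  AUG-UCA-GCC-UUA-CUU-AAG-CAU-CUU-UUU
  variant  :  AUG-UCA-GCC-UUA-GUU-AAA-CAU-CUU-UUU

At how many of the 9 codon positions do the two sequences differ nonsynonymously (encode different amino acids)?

Codon 1: AUG Met / AUG Met — identical.
Codon 2: UCA Ser / UCA Ser — identical.
Codon 3: GCC Ala / GCC Ala — identical.
Codon 4: UUA Leu / UUA Leu — identical.
Codon 5: CUU Leu / GUU Val — nonsynonymous.
Codon 6: AAG Lys / AAA Lys — synonymous.
Codon 7: CAU His / CAU His — identical.
Codon 8: CUU Leu / CUU Leu — identical.
Codon 9: UUU Phe / UUU Phe — identical.
Nonsynonymous differences: 1.

1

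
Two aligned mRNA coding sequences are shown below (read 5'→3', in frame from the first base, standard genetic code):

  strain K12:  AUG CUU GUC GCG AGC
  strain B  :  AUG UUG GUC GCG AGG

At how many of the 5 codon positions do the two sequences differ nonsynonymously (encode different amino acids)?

1

Codon 1: AUG Met / AUG Met — identical.
Codon 2: CUU Leu / UUG Leu — synonymous.
Codon 3: GUC Val / GUC Val — identical.
Codon 4: GCG Ala / GCG Ala — identical.
Codon 5: AGC Ser / AGG Arg — nonsynonymous.
Nonsynonymous differences: 1.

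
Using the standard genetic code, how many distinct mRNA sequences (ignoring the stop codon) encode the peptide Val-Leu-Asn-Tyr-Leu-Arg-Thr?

Val: 4 codons.
Leu: 6 codons.
Asn: 2 codons.
Tyr: 2 codons.
Leu: 6 codons.
Arg: 6 codons.
Thr: 4 codons.
4 × 6 × 2 × 2 × 6 × 6 × 4 = 13824.

13824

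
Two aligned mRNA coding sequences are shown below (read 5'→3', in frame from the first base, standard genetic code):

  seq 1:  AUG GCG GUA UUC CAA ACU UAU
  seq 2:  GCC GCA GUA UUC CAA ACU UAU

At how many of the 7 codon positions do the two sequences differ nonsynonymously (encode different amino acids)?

Codon 1: AUG Met / GCC Ala — nonsynonymous.
Codon 2: GCG Ala / GCA Ala — synonymous.
Codon 3: GUA Val / GUA Val — identical.
Codon 4: UUC Phe / UUC Phe — identical.
Codon 5: CAA Gln / CAA Gln — identical.
Codon 6: ACU Thr / ACU Thr — identical.
Codon 7: UAU Tyr / UAU Tyr — identical.
Nonsynonymous differences: 1.

1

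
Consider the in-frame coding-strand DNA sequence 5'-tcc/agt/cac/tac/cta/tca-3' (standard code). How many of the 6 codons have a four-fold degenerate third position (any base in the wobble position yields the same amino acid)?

Codon 1 TCC (Ser): third position 4-fold.
Codon 2 AGT (Ser): third position 2-fold.
Codon 3 CAC (His): third position 2-fold.
Codon 4 TAC (Tyr): third position 2-fold.
Codon 5 CTA (Leu): third position 4-fold.
Codon 6 TCA (Ser): third position 4-fold.
Four-fold degenerate third positions: 3.

3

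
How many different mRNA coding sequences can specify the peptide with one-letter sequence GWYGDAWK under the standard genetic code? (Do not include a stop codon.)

Gly: 4 codons.
Trp: 1 codon.
Tyr: 2 codons.
Gly: 4 codons.
Asp: 2 codons.
Ala: 4 codons.
Trp: 1 codon.
Lys: 2 codons.
4 × 1 × 2 × 4 × 2 × 4 × 1 × 2 = 512.

512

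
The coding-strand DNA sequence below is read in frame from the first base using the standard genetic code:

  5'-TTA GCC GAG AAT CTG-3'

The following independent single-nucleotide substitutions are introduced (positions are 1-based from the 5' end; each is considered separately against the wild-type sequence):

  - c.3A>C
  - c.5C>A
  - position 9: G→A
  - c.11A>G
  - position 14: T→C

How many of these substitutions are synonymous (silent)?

Codon 1: TTA (Leu) → TTC (Phe) — missense.
Codon 2: GCC (Ala) → GAC (Asp) — missense.
Codon 3: GAG (Glu) → GAA (Glu) — synonymous.
Codon 4: AAT (Asn) → AGT (Ser) — missense.
Codon 5: CTG (Leu) → CCG (Pro) — missense.
Synonymous: 1 of 5.

1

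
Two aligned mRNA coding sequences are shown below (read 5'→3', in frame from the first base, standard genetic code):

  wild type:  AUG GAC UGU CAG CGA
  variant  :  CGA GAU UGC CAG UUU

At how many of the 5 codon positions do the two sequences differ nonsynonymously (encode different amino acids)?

Codon 1: AUG Met / CGA Arg — nonsynonymous.
Codon 2: GAC Asp / GAU Asp — synonymous.
Codon 3: UGU Cys / UGC Cys — synonymous.
Codon 4: CAG Gln / CAG Gln — identical.
Codon 5: CGA Arg / UUU Phe — nonsynonymous.
Nonsynonymous differences: 2.

2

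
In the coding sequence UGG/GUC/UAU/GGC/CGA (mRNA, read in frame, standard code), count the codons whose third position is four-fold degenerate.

3

Codon 1 UGG (Trp): third position 1-fold.
Codon 2 GUC (Val): third position 4-fold.
Codon 3 UAU (Tyr): third position 2-fold.
Codon 4 GGC (Gly): third position 4-fold.
Codon 5 CGA (Arg): third position 4-fold.
Four-fold degenerate third positions: 3.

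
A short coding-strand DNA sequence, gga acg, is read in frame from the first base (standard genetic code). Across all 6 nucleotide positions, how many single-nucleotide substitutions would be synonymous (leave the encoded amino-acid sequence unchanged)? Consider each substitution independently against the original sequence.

Codon 1 (GGA, Gly): 3 synonymous substitutions.
Codon 2 (ACG, Thr): 3 synonymous substitutions.
Total: 3 + 3 = 6.

6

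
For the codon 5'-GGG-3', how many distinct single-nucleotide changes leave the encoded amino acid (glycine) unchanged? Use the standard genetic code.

3

Position 1: none → 0 synonymous.
Position 2: none → 0 synonymous.
Position 3: GGU, GGC, GGA → 3 synonymous.
Total: 0 + 0 + 3 = 3.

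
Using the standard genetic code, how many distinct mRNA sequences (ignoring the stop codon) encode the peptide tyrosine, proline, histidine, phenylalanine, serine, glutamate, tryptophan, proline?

Tyr: 2 codons.
Pro: 4 codons.
His: 2 codons.
Phe: 2 codons.
Ser: 6 codons.
Glu: 2 codons.
Trp: 1 codon.
Pro: 4 codons.
2 × 4 × 2 × 2 × 6 × 2 × 1 × 4 = 1536.

1536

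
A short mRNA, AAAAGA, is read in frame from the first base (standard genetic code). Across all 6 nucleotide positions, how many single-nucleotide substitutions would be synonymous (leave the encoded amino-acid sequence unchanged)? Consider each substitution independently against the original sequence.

3

Codon 1 (AAA, Lys): 1 synonymous substitution.
Codon 2 (AGA, Arg): 2 synonymous substitutions.
Total: 1 + 2 = 3.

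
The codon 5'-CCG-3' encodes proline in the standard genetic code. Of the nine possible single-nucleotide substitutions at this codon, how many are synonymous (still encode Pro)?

3

Position 1: none → 0 synonymous.
Position 2: none → 0 synonymous.
Position 3: CCT, CCC, CCA → 3 synonymous.
Total: 0 + 0 + 3 = 3.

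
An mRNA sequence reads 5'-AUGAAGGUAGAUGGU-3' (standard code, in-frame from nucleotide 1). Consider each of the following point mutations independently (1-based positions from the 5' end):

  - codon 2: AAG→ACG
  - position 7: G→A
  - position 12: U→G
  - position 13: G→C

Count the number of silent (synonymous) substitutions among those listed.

0

Codon 2: AAG (Lys) → ACG (Thr) — missense.
Codon 3: GUA (Val) → AUA (Ile) — missense.
Codon 4: GAU (Asp) → GAG (Glu) — missense.
Codon 5: GGU (Gly) → CGU (Arg) — missense.
Synonymous: 0 of 4.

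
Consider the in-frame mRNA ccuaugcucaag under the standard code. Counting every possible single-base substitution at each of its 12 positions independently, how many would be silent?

7

Codon 1 (CCU, Pro): 3 synonymous substitutions.
Codon 2 (AUG, Met): 0 synonymous substitutions.
Codon 3 (CUC, Leu): 3 synonymous substitutions.
Codon 4 (AAG, Lys): 1 synonymous substitution.
Total: 3 + 0 + 3 + 1 = 7.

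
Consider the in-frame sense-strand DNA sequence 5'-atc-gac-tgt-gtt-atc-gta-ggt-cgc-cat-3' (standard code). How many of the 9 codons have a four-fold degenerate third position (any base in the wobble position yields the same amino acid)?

Codon 1 ATC (Ile): third position 3-fold.
Codon 2 GAC (Asp): third position 2-fold.
Codon 3 TGT (Cys): third position 2-fold.
Codon 4 GTT (Val): third position 4-fold.
Codon 5 ATC (Ile): third position 3-fold.
Codon 6 GTA (Val): third position 4-fold.
Codon 7 GGT (Gly): third position 4-fold.
Codon 8 CGC (Arg): third position 4-fold.
Codon 9 CAT (His): third position 2-fold.
Four-fold degenerate third positions: 4.

4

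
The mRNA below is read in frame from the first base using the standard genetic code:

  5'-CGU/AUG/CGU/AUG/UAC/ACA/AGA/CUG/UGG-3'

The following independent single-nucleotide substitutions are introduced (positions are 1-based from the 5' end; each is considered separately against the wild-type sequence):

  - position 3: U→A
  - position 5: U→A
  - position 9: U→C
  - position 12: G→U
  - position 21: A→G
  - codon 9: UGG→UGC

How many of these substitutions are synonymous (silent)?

Codon 1: CGU (Arg) → CGA (Arg) — synonymous.
Codon 2: AUG (Met) → AAG (Lys) — missense.
Codon 3: CGU (Arg) → CGC (Arg) — synonymous.
Codon 4: AUG (Met) → AUU (Ile) — missense.
Codon 7: AGA (Arg) → AGG (Arg) — synonymous.
Codon 9: UGG (Trp) → UGC (Cys) — missense.
Synonymous: 3 of 6.

3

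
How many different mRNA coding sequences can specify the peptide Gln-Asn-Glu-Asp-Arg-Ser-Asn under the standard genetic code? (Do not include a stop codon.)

Gln: 2 codons.
Asn: 2 codons.
Glu: 2 codons.
Asp: 2 codons.
Arg: 6 codons.
Ser: 6 codons.
Asn: 2 codons.
2 × 2 × 2 × 2 × 6 × 6 × 2 = 1152.

1152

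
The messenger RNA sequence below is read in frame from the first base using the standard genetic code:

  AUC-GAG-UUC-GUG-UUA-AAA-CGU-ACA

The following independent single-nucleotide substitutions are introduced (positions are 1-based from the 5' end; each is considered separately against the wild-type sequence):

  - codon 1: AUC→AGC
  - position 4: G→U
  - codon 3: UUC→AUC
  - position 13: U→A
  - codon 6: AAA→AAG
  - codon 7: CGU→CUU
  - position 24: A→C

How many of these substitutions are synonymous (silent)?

Codon 1: AUC (Ile) → AGC (Ser) — missense.
Codon 2: GAG (Glu) → UAG (Stop) — nonsense.
Codon 3: UUC (Phe) → AUC (Ile) — missense.
Codon 5: UUA (Leu) → AUA (Ile) — missense.
Codon 6: AAA (Lys) → AAG (Lys) — synonymous.
Codon 7: CGU (Arg) → CUU (Leu) — missense.
Codon 8: ACA (Thr) → ACC (Thr) — synonymous.
Synonymous: 2 of 7.

2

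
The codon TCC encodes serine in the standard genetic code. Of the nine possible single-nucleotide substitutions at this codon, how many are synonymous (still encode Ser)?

Position 1: none → 0 synonymous.
Position 2: none → 0 synonymous.
Position 3: TCT, TCA, TCG → 3 synonymous.
Total: 0 + 0 + 3 = 3.

3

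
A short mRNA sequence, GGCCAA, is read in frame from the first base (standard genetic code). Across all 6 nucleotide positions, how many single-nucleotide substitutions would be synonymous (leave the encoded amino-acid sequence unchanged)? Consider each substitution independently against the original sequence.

4

Codon 1 (GGC, Gly): 3 synonymous substitutions.
Codon 2 (CAA, Gln): 1 synonymous substitution.
Total: 3 + 1 = 4.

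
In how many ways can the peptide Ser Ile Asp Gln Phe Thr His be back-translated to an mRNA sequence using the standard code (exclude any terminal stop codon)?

1152

Ser: 6 codons.
Ile: 3 codons.
Asp: 2 codons.
Gln: 2 codons.
Phe: 2 codons.
Thr: 4 codons.
His: 2 codons.
6 × 3 × 2 × 2 × 2 × 4 × 2 = 1152.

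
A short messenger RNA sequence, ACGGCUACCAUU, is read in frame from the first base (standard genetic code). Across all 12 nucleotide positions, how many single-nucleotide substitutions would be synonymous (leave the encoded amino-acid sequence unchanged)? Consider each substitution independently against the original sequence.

Codon 1 (ACG, Thr): 3 synonymous substitutions.
Codon 2 (GCU, Ala): 3 synonymous substitutions.
Codon 3 (ACC, Thr): 3 synonymous substitutions.
Codon 4 (AUU, Ile): 2 synonymous substitutions.
Total: 3 + 3 + 3 + 2 = 11.

11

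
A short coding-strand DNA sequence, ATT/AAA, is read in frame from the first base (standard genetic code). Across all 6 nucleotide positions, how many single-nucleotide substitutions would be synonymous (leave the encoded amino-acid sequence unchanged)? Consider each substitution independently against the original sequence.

3

Codon 1 (ATT, Ile): 2 synonymous substitutions.
Codon 2 (AAA, Lys): 1 synonymous substitution.
Total: 2 + 1 = 3.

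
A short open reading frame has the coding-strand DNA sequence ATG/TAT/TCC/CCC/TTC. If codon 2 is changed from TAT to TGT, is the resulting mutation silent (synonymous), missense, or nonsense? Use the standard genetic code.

missense

Position 5 falls in codon 2: TAT → Tyr.
After the substitution the codon is TGT → Cys.
Tyr ≠ Cys, so this is a missense mutation.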